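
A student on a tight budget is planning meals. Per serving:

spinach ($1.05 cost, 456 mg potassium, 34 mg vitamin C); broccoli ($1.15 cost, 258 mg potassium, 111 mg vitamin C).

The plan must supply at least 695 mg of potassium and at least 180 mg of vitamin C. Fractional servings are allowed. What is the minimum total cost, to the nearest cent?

At the optimum either one food covers both requirements or two foods hit both targets exactly; no other combination can be cheaper.
spinach only: max(695/456, 180/34) = 5.294 servings → $5.56.
broccoli only: max(695/258, 180/111) = 2.694 servings → $3.10.
spinach + broccoli with both tight: 0.7338 servings and 1.397 servings → $2.38.
Cheapest feasible corner: $2.38.

$2.38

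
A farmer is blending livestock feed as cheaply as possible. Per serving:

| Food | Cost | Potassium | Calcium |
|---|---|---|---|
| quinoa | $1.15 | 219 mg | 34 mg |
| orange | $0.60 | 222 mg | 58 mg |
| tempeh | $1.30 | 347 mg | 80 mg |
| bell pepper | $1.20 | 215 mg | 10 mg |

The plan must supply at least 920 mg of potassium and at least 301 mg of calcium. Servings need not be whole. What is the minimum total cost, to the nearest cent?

$3.11

This is a tiny linear program; its minimum lies at a vertex of the feasible set. List the vertices and price them.
quinoa only: max(920/219, 301/34) = 8.853 servings → $10.18.
orange only: max(920/222, 301/58) = 5.19 servings → $3.11.
tempeh only: max(920/347, 301/80) = 3.763 servings → $4.89.
bell pepper only: max(920/215, 301/10) = 30.1 servings → $36.12.
quinoa + orange: intersection lies outside the first quadrant.
quinoa + tempeh with both targets exact would need a negative amount; discard.
quinoa + bell pepper: intersection lies outside the first quadrant.
orange + tempeh with both targets exact would need a negative amount; discard.
orange + bell pepper with both targets exact would need a negative amount; discard.
tempeh + bell pepper: the both-tight solution has a negative serving — not a feasible corner.
The minimum over all feasible corners is $3.11.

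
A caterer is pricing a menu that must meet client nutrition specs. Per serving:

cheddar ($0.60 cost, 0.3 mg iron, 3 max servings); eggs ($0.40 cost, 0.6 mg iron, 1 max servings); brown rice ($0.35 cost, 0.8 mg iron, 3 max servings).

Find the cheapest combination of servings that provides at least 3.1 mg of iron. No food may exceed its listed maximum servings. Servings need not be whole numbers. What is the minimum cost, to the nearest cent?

$1.65

Cost per mg of iron: brown rice $0.4375, eggs $0.6667, cheddar $2.0000.
Take 3 servings of brown rice: +2.4 mg iron for $1.05 (total $1.05, still need 0.7 mg).
Take 1 serving of eggs: +0.6 mg iron for $0.40 (total $1.45, still need 0.1 mg).
Take 0.3333 servings of cheddar: +0.1 mg iron for $0.20 (total $1.65, still need 0.0 mg).
Filling from the cheapest source first is optimal under one linear minimum: $1.65.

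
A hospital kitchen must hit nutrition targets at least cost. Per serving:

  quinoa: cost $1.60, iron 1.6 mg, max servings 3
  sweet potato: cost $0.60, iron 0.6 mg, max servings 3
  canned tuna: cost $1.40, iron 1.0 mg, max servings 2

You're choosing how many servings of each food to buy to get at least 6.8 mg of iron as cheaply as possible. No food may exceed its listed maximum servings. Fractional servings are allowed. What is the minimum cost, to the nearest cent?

Cost per mg of iron: quinoa $1.0000, sweet potato $1.0000, canned tuna $1.4000.
Take 3 servings of quinoa: +4.8 mg iron for $4.80 (total $4.80, still need 2.0 mg).
Take 3 servings of sweet potato: +1.8 mg iron for $1.80 (total $6.60, still need 0.2 mg).
Take 0.2 servings of canned tuna: +0.2 mg iron for $0.28 (total $6.88, still need 0.0 mg).
Greedy by cheapest-per-mg is optimal for a single linear constraint, so the minimum cost is $6.88.

$6.88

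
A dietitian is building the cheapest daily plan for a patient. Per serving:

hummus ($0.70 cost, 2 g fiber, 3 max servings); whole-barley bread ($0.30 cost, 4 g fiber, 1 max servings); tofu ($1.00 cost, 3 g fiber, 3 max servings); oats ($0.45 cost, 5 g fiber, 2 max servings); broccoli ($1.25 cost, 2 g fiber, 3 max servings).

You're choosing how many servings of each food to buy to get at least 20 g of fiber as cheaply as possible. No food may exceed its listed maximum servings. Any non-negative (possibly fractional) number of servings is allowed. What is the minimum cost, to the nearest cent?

Cost per g of fiber: whole-barley bread $0.0750, oats $0.0900, tofu $0.3333, hummus $0.3500, broccoli $0.6250.
Take 1 serving of whole-barley bread: +4.0 g fiber for $0.30 (total $0.30, still need 16.0 g).
Take 2 servings of oats: +10.0 g fiber for $0.90 (total $1.20, still need 6.0 g).
Take 2 servings of tofu: +6.0 g fiber for $2.00 (total $3.20, still need 0.0 g).
Greedy by cheapest-per-g is optimal for a single linear constraint, so the minimum cost is $3.20.

$3.20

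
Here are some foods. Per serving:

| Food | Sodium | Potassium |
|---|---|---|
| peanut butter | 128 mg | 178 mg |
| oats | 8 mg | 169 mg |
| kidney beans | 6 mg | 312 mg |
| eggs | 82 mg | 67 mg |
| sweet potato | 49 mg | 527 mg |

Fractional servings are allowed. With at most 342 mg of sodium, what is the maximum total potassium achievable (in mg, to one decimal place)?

17784.0 mg

Potassium per mg sodium: kidney beans 52, oats 21.12, sweet potato 10.76, peanut butter 1.391, eggs 0.8171.
With no serving limits, spend the whole sodium allowance on kidney beans: 342 mg / 6 mg × 312 mg = 17784.0 mg.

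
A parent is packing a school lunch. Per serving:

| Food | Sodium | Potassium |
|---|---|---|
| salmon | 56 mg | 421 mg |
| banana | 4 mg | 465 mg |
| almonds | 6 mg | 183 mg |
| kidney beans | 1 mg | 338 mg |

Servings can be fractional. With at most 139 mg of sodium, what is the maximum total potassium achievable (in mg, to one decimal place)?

Potassium per mg sodium: kidney beans 338, banana 116.2, almonds 30.5, salmon 7.518.
With no serving limits, spend the whole sodium allowance on kidney beans: 139 mg / 1 mg × 338 mg = 46982.0 mg.

46982.0 mg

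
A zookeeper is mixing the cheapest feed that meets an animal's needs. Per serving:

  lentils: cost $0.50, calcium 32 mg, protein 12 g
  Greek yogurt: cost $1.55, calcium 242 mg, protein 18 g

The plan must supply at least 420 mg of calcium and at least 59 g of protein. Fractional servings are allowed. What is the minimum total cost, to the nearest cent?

$3.54

An LP optimum is at a vertex; with two nutrient constraints at most two foods are used. Check each candidate.
lentils only: max(420/32, 59/12) = 13.12 servings → $6.56.
Greek yogurt only: max(420/242, 59/18) = 3.278 servings → $5.08.
lentils + Greek yogurt with both tight: 2.886 servings and 1.354 servings → $3.54.
The minimum over all feasible corners is $3.54.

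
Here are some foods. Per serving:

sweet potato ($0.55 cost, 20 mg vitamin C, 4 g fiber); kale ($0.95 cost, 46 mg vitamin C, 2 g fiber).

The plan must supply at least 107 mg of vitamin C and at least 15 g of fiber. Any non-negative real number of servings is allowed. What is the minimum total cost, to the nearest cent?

$2.66

At the optimum either one food covers both requirements or two foods hit both targets exactly; no other combination can be cheaper.
sweet potato only: max(107/20, 15/4) = 5.35 servings → $2.94.
kale only: max(107/46, 15/2) = 7.5 servings → $7.12.
sweet potato + kale with both tight: 3.306 servings and 0.8889 servings → $2.66.
So the least-cost plan costs $2.66.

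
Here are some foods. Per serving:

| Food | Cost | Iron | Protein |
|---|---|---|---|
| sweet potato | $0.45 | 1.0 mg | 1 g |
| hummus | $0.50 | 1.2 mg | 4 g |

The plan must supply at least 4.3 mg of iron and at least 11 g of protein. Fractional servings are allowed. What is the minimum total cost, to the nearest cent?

Check every corner: each single food scaled to meet both minima, and each pair solved so both constraints bind.
sweet potato only: max(4.3/1.0, 11/1) = 11 servings → $4.95.
hummus only: max(4.3/1.2, 11/4) = 3.583 servings → $1.79.
sweet potato + hummus with both tight: 1.429 servings and 2.393 servings → $1.84.
So the least-cost plan costs $1.79.

$1.79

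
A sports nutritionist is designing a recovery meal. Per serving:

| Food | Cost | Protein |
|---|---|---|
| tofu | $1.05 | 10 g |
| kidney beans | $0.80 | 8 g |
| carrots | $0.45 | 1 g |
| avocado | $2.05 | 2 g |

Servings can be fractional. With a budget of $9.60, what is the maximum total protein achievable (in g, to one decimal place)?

Protein per dollar: kidney beans 10, tofu 9.524, carrots 2.222, avocado 0.9756.
With no serving limits, spend the whole cost allowance on kidney beans: $9.60 / $0.80 × 8 g = 96.0 g.

96.0 g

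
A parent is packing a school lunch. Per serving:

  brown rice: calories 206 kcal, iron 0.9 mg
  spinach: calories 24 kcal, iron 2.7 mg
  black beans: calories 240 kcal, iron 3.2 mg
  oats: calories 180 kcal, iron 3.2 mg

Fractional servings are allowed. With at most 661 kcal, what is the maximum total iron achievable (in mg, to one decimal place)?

74.4 mg

Iron per kcal: spinach 0.1125, oats 0.01778, black beans 0.01333, brown rice 0.004369.
With no serving limits, spend the whole calories allowance on spinach: 661 kcal / 24 kcal × 2.7 mg = 74.4 mg.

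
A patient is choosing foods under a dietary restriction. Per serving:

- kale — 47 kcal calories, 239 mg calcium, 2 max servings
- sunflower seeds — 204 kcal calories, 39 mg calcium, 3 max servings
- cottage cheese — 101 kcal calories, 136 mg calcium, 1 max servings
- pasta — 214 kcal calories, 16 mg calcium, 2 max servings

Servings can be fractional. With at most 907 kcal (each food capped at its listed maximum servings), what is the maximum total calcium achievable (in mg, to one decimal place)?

Calcium per kcal: kale 5.085, cottage cheese 1.347, sunflower seeds 0.1912, pasta 0.07477.
Take 2 servings of kale: uses 94 kcal, +478.0 mg calcium (running total 478.0 mg).
Take 1 serving of cottage cheese: uses 101 kcal, +136.0 mg calcium (running total 614.0 mg).
Take 3 servings of sunflower seeds: uses 612 kcal, +117.0 mg calcium (running total 731.0 mg).
Take 0.4673 servings of pasta: uses 100 kcal, +7.5 mg calcium (running total 738.5 mg).
Greedy by best ratio exhausts the calories allowance optimally: 738.5 mg.

738.5 mg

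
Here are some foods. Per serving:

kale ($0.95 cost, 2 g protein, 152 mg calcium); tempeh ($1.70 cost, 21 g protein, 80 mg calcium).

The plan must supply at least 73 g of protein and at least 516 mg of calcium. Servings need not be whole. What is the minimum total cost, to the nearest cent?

$7.21

Check every corner: each single food scaled to meet both minima, and each pair solved so both constraints bind.
kale only: max(73/2, 516/152) = 36.5 servings → $34.67.
tempeh only: max(73/21, 516/80) = 6.45 servings → $10.96.
kale + tempeh with both tight: 1.648 servings and 3.319 servings → $7.21.
Cheapest feasible corner: $7.21.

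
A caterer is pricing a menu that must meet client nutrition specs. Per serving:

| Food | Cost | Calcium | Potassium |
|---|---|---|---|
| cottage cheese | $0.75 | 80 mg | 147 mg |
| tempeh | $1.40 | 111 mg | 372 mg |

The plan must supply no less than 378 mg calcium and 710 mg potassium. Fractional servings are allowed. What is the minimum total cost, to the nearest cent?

$3.58

With two linear requirements the optimum uses one or two foods; enumerate the corners.
cottage cheese only: max(378/80, 710/147) = 4.83 servings → $3.62.
tempeh only: max(378/111, 710/372) = 3.405 servings → $4.77.
cottage cheese + tempeh with both tight: 4.598 servings and 0.09179 servings → $3.58.
So the least-cost plan costs $3.58.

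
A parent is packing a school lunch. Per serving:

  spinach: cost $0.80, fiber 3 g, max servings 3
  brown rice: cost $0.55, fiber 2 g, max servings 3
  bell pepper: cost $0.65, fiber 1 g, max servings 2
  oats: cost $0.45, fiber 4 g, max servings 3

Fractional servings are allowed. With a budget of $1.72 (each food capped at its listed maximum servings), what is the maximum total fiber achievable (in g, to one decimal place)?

13.4 g

Fiber per dollar: oats 8.889, spinach 3.75, brown rice 3.636, bell pepper 1.538.
Take 3 servings of oats: spends $1.35, +12.0 g fiber (running total 12.0 g).
Take 0.4625 servings of spinach: spends $0.37, +1.4 g fiber (running total 13.4 g).
Filling greedily by fiber-per-dollar is optimal for one linear limit, giving 13.4 g.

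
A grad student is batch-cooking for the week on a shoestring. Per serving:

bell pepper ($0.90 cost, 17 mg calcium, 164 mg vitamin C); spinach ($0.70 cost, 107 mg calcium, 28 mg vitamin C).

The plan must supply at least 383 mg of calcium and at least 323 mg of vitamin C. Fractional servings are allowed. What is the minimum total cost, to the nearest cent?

At the optimum either one food covers both requirements or two foods hit both targets exactly; no other combination can be cheaper.
bell pepper only: max(383/17, 323/164) = 22.53 servings → $20.28.
spinach only: max(383/107, 323/28) = 11.54 servings → $8.07.
bell pepper + spinach with both tight: 1.396 servings and 3.358 servings → $3.61.
Cheapest feasible corner: $3.61.

$3.61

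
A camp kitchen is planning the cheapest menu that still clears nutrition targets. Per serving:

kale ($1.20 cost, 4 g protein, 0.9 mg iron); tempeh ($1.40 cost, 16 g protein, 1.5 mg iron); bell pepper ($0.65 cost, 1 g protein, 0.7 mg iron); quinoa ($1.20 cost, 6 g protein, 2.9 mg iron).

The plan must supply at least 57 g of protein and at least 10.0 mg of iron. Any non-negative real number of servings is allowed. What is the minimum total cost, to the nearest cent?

$6.33

kale only: max(57/4, 10.0/0.9) = 14.25 servings → $17.10.
tempeh only: max(57/16, 10.0/1.5) = 6.667 servings → $9.33.
bell pepper only: max(57/1, 10.0/0.7) = 57 servings → $37.05.
quinoa only: max(57/6, 10.0/2.9) = 9.5 servings → $11.40.
kale + tempeh with both tight: 8.869 servings and 1.345 servings → $12.53.
kale + bell pepper: intersection lies outside the first quadrant.
kale + quinoa: the both-tight solution has a negative serving — not a feasible corner.
tempeh + bell pepper with both tight: 3.082 servings and 7.68 servings → $9.31.
tempeh + quinoa with both tight: 2.816 servings and 1.992 servings → $6.33.
bell pepper + quinoa: the both-tight solution has a negative serving — not a feasible corner.
So the least-cost plan costs $6.33.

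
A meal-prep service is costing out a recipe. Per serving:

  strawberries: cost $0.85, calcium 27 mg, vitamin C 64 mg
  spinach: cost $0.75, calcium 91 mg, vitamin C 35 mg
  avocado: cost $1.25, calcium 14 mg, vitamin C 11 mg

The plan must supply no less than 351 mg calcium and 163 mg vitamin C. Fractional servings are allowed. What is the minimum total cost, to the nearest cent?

An LP optimum is at a vertex; with two nutrient constraints at most two foods are used. Check each candidate.
strawberries only: max(351/27, 163/64) = 13 servings → $11.05.
spinach only: max(351/91, 163/35) = 4.657 servings → $3.49.
avocado only: max(351/14, 163/11) = 25.07 servings → $31.34.
strawberries + spinach with both tight: 0.5222 servings and 3.702 servings → $3.22.
strawberries + avocado: the both-tight solution has a negative serving — not a feasible corner.
spinach + avocado with both tight: 3.09 servings and 4.986 servings → $8.55.
The minimum over all feasible corners is $3.22.

$3.22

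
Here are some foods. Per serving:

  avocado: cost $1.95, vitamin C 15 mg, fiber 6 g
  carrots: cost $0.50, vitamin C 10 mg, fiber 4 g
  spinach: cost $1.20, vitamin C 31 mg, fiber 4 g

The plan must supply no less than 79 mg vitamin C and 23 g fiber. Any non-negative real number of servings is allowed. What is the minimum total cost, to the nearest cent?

For a min-cost LP with two ≥-constraints, a basic feasible solution has at most two positive variables.
avocado only: max(79/15, 23/6) = 5.267 servings → $10.27.
carrots only: max(79/10, 23/4) = 7.9 servings → $3.95.
spinach only: max(79/31, 23/4) = 5.75 servings → $6.90.
avocado + carrots (both tight): parallel constraints — no distinct corner.
avocado + spinach with both tight: 3.151 servings and 1.024 servings → $7.37.
carrots + spinach with both tight: 4.726 servings and 1.024 servings → $3.59.
The minimum over all feasible corners is $3.59.

$3.59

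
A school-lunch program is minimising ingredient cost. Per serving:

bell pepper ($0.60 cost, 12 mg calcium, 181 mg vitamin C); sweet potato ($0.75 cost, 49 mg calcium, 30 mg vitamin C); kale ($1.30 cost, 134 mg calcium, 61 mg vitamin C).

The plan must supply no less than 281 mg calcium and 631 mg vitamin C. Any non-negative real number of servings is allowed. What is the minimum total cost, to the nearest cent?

$4.11

This is a tiny linear program; its minimum lies at a vertex of the feasible set. List the vertices and price them.
bell pepper only: max(281/12, 631/181) = 23.42 servings → $14.05.
sweet potato only: max(281/49, 631/30) = 21.03 servings → $15.78.
kale only: max(281/134, 631/61) = 10.34 servings → $13.45.
bell pepper + sweet potato with both tight: 2.643 servings and 5.087 servings → $5.40.
bell pepper + kale with both tight: 2.866 servings and 1.84 servings → $4.11.
sweet potato + kale: the both-tight solution has a negative serving — not a feasible corner.
So the least-cost plan costs $4.11.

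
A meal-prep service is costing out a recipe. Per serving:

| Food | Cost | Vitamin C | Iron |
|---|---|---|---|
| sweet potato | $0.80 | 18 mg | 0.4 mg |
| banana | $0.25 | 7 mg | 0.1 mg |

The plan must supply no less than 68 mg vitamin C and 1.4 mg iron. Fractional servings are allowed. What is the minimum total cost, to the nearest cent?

Minimising a linear cost over {vitamin C ≥ 68, iron ≥ 1.4, servings ≥ 0} — the optimum is at a vertex, using one or two foods.
sweet potato only: max(68/18, 1.4/0.4) = 3.778 servings → $3.02.
banana only: max(68/7, 1.4/0.1) = 14 servings → $3.50.
sweet potato + banana with both tight: 3 servings and 2 servings → $2.90.
So the least-cost plan costs $2.90.

$2.90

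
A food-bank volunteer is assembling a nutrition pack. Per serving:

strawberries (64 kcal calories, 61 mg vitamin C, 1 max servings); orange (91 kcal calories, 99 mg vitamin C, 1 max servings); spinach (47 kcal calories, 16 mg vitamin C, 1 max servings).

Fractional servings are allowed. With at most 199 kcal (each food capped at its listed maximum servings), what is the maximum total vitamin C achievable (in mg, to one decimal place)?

Vitamin C per kcal: orange 1.088, strawberries 0.9531, spinach 0.3404.
Take 1 serving of orange: uses 91 kcal, +99.0 mg vitamin C (running total 99.0 mg).
Take 1 serving of strawberries: uses 64 kcal, +61.0 mg vitamin C (running total 160.0 mg).
Take 0.9362 servings of spinach: uses 44 kcal, +15.0 mg vitamin C (running total 175.0 mg).
Filling greedily by vitamin C-per-kcal is optimal for one linear limit, giving 175.0 mg.

175.0 mg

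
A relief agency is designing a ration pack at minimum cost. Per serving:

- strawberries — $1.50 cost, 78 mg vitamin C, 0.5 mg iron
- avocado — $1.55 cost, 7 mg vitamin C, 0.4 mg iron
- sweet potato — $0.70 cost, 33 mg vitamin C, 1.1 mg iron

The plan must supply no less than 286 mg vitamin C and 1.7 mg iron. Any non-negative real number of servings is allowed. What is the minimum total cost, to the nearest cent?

$5.50

The cheapest plan sits at a corner of the feasible region — with two constraints it uses at most two foods.
strawberries only: max(286/78, 1.7/0.5) = 3.667 servings → $5.50.
avocado only: max(286/7, 1.7/0.4) = 40.86 servings → $63.33.
sweet potato only: max(286/33, 1.7/1.1) = 8.667 servings → $6.07.
strawberries + avocado: intersection lies outside the first quadrant.
strawberries + sweet potato: the both-tight solution has a negative serving — not a feasible corner.
avocado + sweet potato with both targets exact would need a negative amount; discard.
Cheapest feasible corner: $5.50.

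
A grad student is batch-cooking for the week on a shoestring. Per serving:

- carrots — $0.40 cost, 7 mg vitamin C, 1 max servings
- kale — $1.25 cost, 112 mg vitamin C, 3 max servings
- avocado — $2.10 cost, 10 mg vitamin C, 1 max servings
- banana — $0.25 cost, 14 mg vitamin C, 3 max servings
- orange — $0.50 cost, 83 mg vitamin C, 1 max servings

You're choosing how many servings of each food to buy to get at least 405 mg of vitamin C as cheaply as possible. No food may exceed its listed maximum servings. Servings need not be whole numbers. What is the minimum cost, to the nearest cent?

Cost per mg of vitamin C: orange $0.0060, kale $0.0112, banana $0.0179, carrots $0.0571, avocado $0.2100.
Take 1 serving of orange: +83.0 mg vitamin C for $0.50 (total $0.50, still need 322.0 mg).
Take 2.875 servings of kale: +322.0 mg vitamin C for $3.59 (total $4.09, still need 0.0 mg).
Greedy by cheapest-per-mg is optimal for a single linear constraint, so the minimum cost is $4.09.

$4.09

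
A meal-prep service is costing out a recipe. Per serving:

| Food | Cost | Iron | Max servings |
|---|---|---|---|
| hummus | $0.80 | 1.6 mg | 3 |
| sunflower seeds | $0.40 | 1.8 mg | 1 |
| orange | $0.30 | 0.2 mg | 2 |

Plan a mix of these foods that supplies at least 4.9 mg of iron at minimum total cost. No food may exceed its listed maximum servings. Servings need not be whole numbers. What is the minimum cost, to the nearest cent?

Cost per mg of iron: sunflower seeds $0.2222, hummus $0.5000, orange $1.5000.
Take 1 serving of sunflower seeds: +1.8 mg iron for $0.40 (total $0.40, still need 3.1 mg).
Take 1.938 servings of hummus: +3.1 mg iron for $1.55 (total $1.95, still need 0.0 mg).
Filling from the cheapest source first is optimal under one linear minimum: $1.95.

$1.95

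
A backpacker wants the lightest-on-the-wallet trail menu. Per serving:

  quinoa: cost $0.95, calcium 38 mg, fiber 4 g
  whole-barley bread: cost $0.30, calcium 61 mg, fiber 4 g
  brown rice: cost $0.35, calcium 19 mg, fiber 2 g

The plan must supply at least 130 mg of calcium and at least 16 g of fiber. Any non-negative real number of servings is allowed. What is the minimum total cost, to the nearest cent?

$1.20

quinoa only: max(130/38, 16/4) = 4 servings → $3.80.
whole-barley bread only: max(130/61, 16/4) = 4 servings → $1.20.
brown rice only: max(130/19, 16/2) = 8 servings → $2.80.
quinoa + whole-barley bread: the both-tight solution has a negative serving — not a feasible corner.
quinoa + brown rice (both tight): parallel constraints — no distinct corner.
whole-barley bread + brown rice: the both-tight solution has a negative serving — not a feasible corner.
The minimum over all feasible corners is $1.20.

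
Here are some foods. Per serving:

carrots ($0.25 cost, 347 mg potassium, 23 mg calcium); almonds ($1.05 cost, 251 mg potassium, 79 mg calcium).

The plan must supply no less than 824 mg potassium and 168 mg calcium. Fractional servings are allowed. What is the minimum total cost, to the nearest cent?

carrots only: max(824/347, 168/23) = 7.304 servings → $1.83.
almonds only: max(824/251, 168/79) = 3.283 servings → $3.45.
carrots + almonds with both tight: 1.06 servings and 1.818 servings → $2.17.
Cheapest feasible corner: $1.83.

$1.83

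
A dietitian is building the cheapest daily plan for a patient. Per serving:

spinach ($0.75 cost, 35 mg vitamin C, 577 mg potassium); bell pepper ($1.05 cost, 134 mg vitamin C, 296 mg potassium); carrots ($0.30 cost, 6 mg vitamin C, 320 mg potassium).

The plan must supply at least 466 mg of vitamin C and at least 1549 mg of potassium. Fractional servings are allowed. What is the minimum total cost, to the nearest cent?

$4.08

spinach only: max(466/35, 1549/577) = 13.31 servings → $9.99.
bell pepper only: max(466/134, 1549/296) = 5.233 servings → $5.49.
carrots only: max(466/6, 1549/320) = 77.67 servings → $23.30.
spinach + bell pepper with both tight: 1.04 servings and 3.206 servings → $4.15.
spinach + carrots: intersection lies outside the first quadrant.
bell pepper + carrots with both tight: 3.402 servings and 1.694 servings → $4.08.
Cheapest feasible corner: $4.08.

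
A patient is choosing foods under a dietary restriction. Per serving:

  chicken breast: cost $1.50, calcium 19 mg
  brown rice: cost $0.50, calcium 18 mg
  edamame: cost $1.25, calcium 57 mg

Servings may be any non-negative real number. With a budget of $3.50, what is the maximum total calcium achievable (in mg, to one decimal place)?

159.6 mg

Calcium per dollar: edamame 45.6, brown rice 36, chicken breast 12.67.
With no serving limits, spend the whole cost allowance on edamame: $3.50 / $1.25 × 57 mg = 159.6 mg.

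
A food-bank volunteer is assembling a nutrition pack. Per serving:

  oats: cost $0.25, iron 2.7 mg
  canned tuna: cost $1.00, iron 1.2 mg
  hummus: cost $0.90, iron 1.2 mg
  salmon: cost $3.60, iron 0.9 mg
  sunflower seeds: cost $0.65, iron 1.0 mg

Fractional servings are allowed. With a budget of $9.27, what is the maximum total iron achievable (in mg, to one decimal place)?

100.1 mg

Iron per dollar: oats 10.8, sunflower seeds 1.538, hummus 1.333, canned tuna 1.2, salmon 0.25.
With no serving limits, spend the whole cost allowance on oats: $9.27 / $0.25 × 2.7 mg = 100.1 mg.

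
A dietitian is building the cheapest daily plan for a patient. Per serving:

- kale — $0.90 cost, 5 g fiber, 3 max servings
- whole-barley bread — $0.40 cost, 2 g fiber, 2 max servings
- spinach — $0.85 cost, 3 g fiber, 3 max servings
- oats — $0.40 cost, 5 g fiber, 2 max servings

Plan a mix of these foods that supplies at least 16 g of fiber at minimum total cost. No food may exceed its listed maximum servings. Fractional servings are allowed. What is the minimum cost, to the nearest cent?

Cost per g of fiber: oats $0.0800, kale $0.1800, whole-barley bread $0.2000, spinach $0.2833.
Take 2 servings of oats: +10.0 g fiber for $0.80 (total $0.80, still need 6.0 g).
Take 1.2 servings of kale: +6.0 g fiber for $1.08 (total $1.88, still need 0.0 g).
Greedy by cheapest-per-g is optimal for a single linear constraint, so the minimum cost is $1.88.

$1.88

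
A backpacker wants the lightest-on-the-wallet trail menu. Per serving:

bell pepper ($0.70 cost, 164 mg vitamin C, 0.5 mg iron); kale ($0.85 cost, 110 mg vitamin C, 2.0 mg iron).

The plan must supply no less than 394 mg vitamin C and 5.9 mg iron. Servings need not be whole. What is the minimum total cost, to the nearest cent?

$2.76

Two binding constraints pin down two serving amounts, so the optimal mix uses at most two foods. The candidates are each food alone (scaled to the tighter of vitamin C/iron) and each pair with both constraints tight.
bell pepper only: max(394/164, 5.9/0.5) = 11.8 servings → $8.26.
kale only: max(394/110, 5.9/2.0) = 3.582 servings → $3.04.
bell pepper + kale with both tight: 0.5092 servings and 2.823 servings → $2.76.
Cheapest feasible corner: $2.76.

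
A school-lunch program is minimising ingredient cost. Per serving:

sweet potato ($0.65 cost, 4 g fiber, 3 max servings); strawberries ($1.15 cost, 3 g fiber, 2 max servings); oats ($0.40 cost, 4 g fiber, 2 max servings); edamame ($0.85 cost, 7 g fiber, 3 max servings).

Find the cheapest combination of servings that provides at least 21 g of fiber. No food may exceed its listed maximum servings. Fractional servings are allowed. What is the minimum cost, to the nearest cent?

Cost per g of fiber: oats $0.1000, edamame $0.1214, sweet potato $0.1625, strawberries $0.3833.
Take 2 servings of oats: +8.0 g fiber for $0.80 (total $0.80, still need 13.0 g).
Take 1.857 servings of edamame: +13.0 g fiber for $1.58 (total $2.38, still need 0.0 g).
Greedy by cheapest-per-g is optimal for a single linear constraint, so the minimum cost is $2.38.

$2.38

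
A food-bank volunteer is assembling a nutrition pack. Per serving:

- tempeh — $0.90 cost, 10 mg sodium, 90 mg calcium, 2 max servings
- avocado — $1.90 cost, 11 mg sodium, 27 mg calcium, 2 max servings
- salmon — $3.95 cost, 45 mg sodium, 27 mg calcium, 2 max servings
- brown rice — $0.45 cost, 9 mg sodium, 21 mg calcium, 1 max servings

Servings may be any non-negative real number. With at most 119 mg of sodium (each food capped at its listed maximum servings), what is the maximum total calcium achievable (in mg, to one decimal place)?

295.8 mg

Calcium per mg sodium: tempeh 9, avocado 2.455, brown rice 2.333, salmon 0.6.
Take 2 servings of tempeh: uses 20 mg sodium, +180.0 mg calcium (running total 180.0 mg).
Take 2 servings of avocado: uses 22 mg sodium, +54.0 mg calcium (running total 234.0 mg).
Take 1 serving of brown rice: uses 9 mg sodium, +21.0 mg calcium (running total 255.0 mg).
Take 1.511 servings of salmon: uses 68 mg sodium, +40.8 mg calcium (running total 295.8 mg).
Filling greedily by calcium-per-mg sodium is optimal for one linear limit, giving 295.8 mg.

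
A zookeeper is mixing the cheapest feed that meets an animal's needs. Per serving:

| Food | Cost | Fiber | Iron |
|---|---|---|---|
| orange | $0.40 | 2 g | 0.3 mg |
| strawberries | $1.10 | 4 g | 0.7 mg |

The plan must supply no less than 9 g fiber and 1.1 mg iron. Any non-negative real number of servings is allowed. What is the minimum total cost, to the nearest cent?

At the optimum either one food covers both requirements or two foods hit both targets exactly; no other combination can be cheaper.
orange only: max(9/2, 1.1/0.3) = 4.5 servings → $1.80.
strawberries only: max(9/4, 1.1/0.7) = 2.25 servings → $2.48.
orange + strawberries with both targets exact would need a negative amount; discard.
Cheapest feasible corner: $1.80.

$1.80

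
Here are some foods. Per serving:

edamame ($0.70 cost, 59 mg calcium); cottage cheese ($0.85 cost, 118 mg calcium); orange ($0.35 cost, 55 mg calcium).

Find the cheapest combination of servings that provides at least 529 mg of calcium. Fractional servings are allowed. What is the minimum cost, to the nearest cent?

$3.37

Cost per mg of calcium: orange $0.0064, cottage cheese $0.0072, edamame $0.0119.
With no serving limits, use only orange: 529 mg / 55 mg = 9.618 servings × $0.35 = $3.37.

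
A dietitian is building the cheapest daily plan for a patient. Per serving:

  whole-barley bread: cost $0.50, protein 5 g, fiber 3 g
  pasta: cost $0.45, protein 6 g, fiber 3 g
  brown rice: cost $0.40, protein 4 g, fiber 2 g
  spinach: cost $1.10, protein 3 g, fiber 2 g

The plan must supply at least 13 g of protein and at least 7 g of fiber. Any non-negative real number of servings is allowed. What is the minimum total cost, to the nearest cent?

Minimising a linear cost over {protein ≥ 13, fiber ≥ 7, servings ≥ 0} — the optimum is at a vertex, using one or two foods.
whole-barley bread only: max(13/5, 7/3) = 2.6 servings → $1.30.
pasta only: max(13/6, 7/3) = 2.333 servings → $1.05.
brown rice only: max(13/4, 7/2) = 3.5 servings → $1.40.
spinach only: max(13/3, 7/2) = 4.333 servings → $4.77.
whole-barley bread + pasta with both tight: 1 serving and 1.333 servings → $1.10.
whole-barley bread + brown rice with both tight: 1 serving and 2 servings → $1.30.
whole-barley bread + spinach with both targets exact would need a negative amount; discard.
pasta + brown rice (both tight): parallel constraints — no distinct corner.
pasta + spinach with both tight: 1.667 servings and 1 serving → $1.85.
brown rice + spinach with both tight: 2.5 servings and 1 serving → $2.10.
Cheapest feasible corner: $1.05.

$1.05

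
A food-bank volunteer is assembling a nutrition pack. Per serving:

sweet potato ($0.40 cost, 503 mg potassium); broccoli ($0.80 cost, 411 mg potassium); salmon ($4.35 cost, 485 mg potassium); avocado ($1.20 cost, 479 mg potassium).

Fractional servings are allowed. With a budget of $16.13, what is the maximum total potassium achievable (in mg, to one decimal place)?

Potassium per dollar: sweet potato 1258, broccoli 513.8, avocado 399.2, salmon 111.5.
With no serving limits, spend the whole cost allowance on sweet potato: $16.13 / $0.40 × 503 mg = 20283.5 mg.

20283.5 mg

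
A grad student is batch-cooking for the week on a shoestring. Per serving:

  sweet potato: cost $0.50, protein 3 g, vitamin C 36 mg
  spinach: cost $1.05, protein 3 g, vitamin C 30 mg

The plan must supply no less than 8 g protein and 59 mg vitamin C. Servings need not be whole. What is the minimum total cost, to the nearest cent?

sweet potato only: max(8/3, 59/36) = 2.667 servings → $1.33.
spinach only: max(8/3, 59/30) = 2.667 servings → $2.80.
sweet potato + spinach: intersection lies outside the first quadrant.
So the least-cost plan costs $1.33.

$1.33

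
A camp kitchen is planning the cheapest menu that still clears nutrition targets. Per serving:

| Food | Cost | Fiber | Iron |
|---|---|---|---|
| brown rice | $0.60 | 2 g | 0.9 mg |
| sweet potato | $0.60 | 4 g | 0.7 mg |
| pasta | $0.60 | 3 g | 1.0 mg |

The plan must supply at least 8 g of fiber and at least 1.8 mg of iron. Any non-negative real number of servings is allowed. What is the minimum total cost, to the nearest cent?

$1.33

Check every corner: each single food scaled to meet both minima, and each pair solved so both constraints bind.
brown rice only: max(8/2, 1.8/0.9) = 4 servings → $2.40.
sweet potato only: max(8/4, 1.8/0.7) = 2.571 servings → $1.54.
pasta only: max(8/3, 1.8/1.0) = 2.667 servings → $1.60.
brown rice + sweet potato with both tight: 0.7273 servings and 1.636 servings → $1.42.
brown rice + pasta: the both-tight solution has a negative serving — not a feasible corner.
sweet potato + pasta with both tight: 1.368 servings and 0.8421 servings → $1.33.
The minimum over all feasible corners is $1.33.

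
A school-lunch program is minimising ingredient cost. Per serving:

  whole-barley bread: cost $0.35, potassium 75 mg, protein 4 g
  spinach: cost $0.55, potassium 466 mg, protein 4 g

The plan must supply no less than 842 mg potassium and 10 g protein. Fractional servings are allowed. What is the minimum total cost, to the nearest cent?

$1.21

At the optimum either one food covers both requirements or two foods hit both targets exactly; no other combination can be cheaper.
whole-barley bread only: max(842/75, 10/4) = 11.23 servings → $3.93.
spinach only: max(842/466, 10/4) = 2.5 servings → $1.38.
whole-barley bread + spinach with both tight: 0.8261 servings and 1.674 servings → $1.21.
Cheapest feasible corner: $1.21.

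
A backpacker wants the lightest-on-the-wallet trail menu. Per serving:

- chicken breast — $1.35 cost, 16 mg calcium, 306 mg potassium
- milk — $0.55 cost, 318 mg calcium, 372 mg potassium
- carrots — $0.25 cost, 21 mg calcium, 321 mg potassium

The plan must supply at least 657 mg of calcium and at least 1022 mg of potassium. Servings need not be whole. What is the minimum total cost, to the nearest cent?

Minimising a linear cost over {calcium ≥ 657, potassium ≥ 1022, servings ≥ 0} — the optimum is at a vertex, using one or two foods.
chicken breast only: max(657/16, 1022/306) = 41.06 servings → $55.43.
milk only: max(657/318, 1022/372) = 2.747 servings → $1.51.
carrots only: max(657/21, 1022/321) = 31.29 servings → $7.82.
chicken breast + milk with both tight: 0.8822 servings and 2.022 servings → $2.30.
chicken breast + carrots: intersection lies outside the first quadrant.
milk + carrots with both tight: 2.01 servings and 0.8549 servings → $1.32.
So the least-cost plan costs $1.32.

$1.32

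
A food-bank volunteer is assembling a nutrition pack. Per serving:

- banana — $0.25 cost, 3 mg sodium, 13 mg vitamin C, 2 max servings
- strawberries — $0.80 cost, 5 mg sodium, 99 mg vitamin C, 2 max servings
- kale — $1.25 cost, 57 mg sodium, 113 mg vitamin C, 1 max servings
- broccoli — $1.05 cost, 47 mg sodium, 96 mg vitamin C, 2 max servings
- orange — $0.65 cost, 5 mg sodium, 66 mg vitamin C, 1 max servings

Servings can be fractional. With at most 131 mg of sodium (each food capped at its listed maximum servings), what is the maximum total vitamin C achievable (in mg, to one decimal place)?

Vitamin C per mg sodium: strawberries 19.8, orange 13.2, banana 4.333, broccoli 2.043, kale 1.982.
Take 2 servings of strawberries: uses 10 mg sodium, +198.0 mg vitamin C (running total 198.0 mg).
Take 1 serving of orange: uses 5 mg sodium, +66.0 mg vitamin C (running total 264.0 mg).
Take 2 servings of banana: uses 6 mg sodium, +26.0 mg vitamin C (running total 290.0 mg).
Take 2 servings of broccoli: uses 94 mg sodium, +192.0 mg vitamin C (running total 482.0 mg).
Take 0.2807 servings of kale: uses 16 mg sodium, +31.7 mg vitamin C (running total 513.7 mg).
Greedy by best ratio exhausts the sodium allowance optimally: 513.7 mg.

513.7 mg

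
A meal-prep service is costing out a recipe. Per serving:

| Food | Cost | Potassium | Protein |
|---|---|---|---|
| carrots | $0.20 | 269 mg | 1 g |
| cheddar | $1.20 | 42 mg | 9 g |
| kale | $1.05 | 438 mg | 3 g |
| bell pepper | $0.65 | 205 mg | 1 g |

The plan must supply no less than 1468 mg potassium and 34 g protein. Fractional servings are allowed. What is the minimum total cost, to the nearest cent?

$4.86

Minimising a linear cost over {potassium ≥ 1468, protein ≥ 34, servings ≥ 0} — the optimum is at a vertex, using one or two foods.
carrots only: max(1468/269, 34/1) = 34 servings → $6.80.
cheddar only: max(1468/42, 34/9) = 34.95 servings → $41.94.
kale only: max(1468/438, 34/3) = 11.33 servings → $11.90.
bell pepper only: max(1468/205, 34/1) = 34 servings → $22.10.
carrots + cheddar with both tight: 4.953 servings and 3.227 servings → $4.86.
carrots + kale: intersection lies outside the first quadrant.
carrots + bell pepper: intersection lies outside the first quadrant.
cheddar + kale with both tight: 2.748 servings and 3.088 servings → $6.54.
cheddar + bell pepper with both tight: 3.052 servings and 6.536 servings → $7.91.
kale + bell pepper: the both-tight solution has a negative serving — not a feasible corner.
The minimum over all feasible corners is $4.86.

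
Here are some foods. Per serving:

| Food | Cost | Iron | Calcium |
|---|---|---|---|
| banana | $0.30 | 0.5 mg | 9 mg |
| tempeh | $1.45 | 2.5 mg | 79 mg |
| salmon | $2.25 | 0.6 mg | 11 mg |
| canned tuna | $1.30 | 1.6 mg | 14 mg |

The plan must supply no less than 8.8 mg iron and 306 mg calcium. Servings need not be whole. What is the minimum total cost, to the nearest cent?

$5.62

banana only: max(8.8/0.5, 306/9) = 34 servings → $10.20.
tempeh only: max(8.8/2.5, 306/79) = 3.873 servings → $5.62.
salmon only: max(8.8/0.6, 306/11) = 27.82 servings → $62.59.
canned tuna only: max(8.8/1.6, 306/14) = 21.86 servings → $28.41.
banana + tempeh: the both-tight solution has a negative serving — not a feasible corner.
banana + salmon: intersection lies outside the first quadrant.
banana + canned tuna: intersection lies outside the first quadrant.
tempeh + salmon: the both-tight solution has a negative serving — not a feasible corner.
tempeh + canned tuna: the both-tight solution has a negative serving — not a feasible corner.
salmon + canned tuna with both targets exact would need a negative amount; discard.
Cheapest feasible corner: $5.62.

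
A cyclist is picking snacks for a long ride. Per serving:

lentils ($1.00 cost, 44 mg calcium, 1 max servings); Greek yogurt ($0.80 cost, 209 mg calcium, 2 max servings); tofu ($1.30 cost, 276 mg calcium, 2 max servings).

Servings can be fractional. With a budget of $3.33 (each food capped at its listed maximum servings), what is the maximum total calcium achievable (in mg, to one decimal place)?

Calcium per dollar: Greek yogurt 261.2, tofu 212.3, lentils 44.
Take 2 servings of Greek yogurt: spends $1.60, +418.0 mg calcium (running total 418.0 mg).
Take 1.331 servings of tofu: spends $1.73, +367.3 mg calcium (running total 785.3 mg).
Filling greedily by calcium-per-dollar is optimal for one linear limit, giving 785.3 mg.

785.3 mg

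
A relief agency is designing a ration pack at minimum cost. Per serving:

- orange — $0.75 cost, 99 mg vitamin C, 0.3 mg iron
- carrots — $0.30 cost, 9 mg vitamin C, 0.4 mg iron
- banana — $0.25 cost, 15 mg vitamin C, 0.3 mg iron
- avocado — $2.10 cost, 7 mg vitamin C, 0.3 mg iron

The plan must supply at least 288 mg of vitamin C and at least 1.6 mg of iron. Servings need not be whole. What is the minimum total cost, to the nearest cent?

The cheapest plan sits at a corner of the feasible region — with two constraints it uses at most two foods.
orange only: max(288/99, 1.6/0.3) = 5.333 servings → $4.00.
carrots only: max(288/9, 1.6/0.4) = 32 servings → $9.60.
banana only: max(288/15, 1.6/0.3) = 19.2 servings → $4.80.
avocado only: max(288/7, 1.6/0.3) = 41.14 servings → $86.40.
orange + carrots with both tight: 2.732 servings and 1.951 servings → $2.63.
orange + banana with both tight: 2.476 servings and 2.857 servings → $2.57.
orange + avocado with both tight: 2.725 servings and 2.609 servings → $7.52.
carrots + banana with both targets exact would need a negative amount; discard.
carrots + avocado: the both-tight solution has a negative serving — not a feasible corner.
banana + avocado with both targets exact would need a negative amount; discard.
Cheapest feasible corner: $2.57.

$2.57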